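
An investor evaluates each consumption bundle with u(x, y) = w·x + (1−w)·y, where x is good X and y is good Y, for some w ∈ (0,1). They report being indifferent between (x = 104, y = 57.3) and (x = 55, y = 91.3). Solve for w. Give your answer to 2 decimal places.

w = 0.41

u(104,57.3) = u(55,91.3) means w·104 + (1−w)·57.3 = w·55 + (1−w)·91.3.
w·(104−55) = (1−w)·(91.3−57.3), i.e. w·49 = (1−w)·34.
So w/(1−w) = 34/49 = 0.6939, giving w = 34/(49+34) = 0.41.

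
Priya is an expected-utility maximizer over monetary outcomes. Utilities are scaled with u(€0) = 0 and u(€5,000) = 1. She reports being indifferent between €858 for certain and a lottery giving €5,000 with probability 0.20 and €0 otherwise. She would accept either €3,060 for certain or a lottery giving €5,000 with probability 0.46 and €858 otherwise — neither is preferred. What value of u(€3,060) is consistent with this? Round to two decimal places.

0.57

The first gamble pins u(€858): it must equal 0.20·1 + 0.80·0 = 0.20.
The second indifference gives u(€3,060) = 0.46·u(€5,000) + 0.54·u(€858) = 0.46·1.00 + 0.54·0.20 = 0.5680.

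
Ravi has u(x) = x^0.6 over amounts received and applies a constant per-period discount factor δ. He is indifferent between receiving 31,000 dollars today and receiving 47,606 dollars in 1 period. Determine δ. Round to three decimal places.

Equating discounted utilities: u(31000) = δ·u(47606) ⇒ δ = u(31000)/u(47606).
Since u(x) = x^0.6, δ = (31000/47606)^0.6 = 0.65118^0.6 = 0.77307.

δ ≈ 0.773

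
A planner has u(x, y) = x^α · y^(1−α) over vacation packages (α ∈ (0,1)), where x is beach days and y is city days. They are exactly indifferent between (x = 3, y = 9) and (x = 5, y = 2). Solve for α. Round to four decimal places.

α ≈ 0.7465

The Cobb–Douglas utilities coincide, so 3^α·9^(1−α) = 5^α·2^(1−α).
Taking logs: α·ln 3 + (1−α)·ln 9 = α·ln 5 + (1−α)·ln 2, i.e. α·-0.5108256 = (1−α)·-1.5040774.
So α/(1−α) = (-1.5040774)/(-0.5108256) = 2.9444049, and α = 2.9444049/3.9444049 ≈ 0.7465.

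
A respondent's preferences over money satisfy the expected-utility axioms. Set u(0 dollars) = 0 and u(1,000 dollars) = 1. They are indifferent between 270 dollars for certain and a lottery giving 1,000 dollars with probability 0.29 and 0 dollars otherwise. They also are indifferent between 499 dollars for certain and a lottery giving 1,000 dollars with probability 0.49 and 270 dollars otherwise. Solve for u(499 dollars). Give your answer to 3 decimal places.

First, u(270 dollars) = 0.29·u(1,000 dollars) + 0.71·u(0 dollars) = 0.29.
The second indifference gives u(499 dollars) = 0.49·u(1,000 dollars) + 0.51·u(270 dollars) = 0.49·1.00 + 0.51·0.29 = 0.6379.

0.638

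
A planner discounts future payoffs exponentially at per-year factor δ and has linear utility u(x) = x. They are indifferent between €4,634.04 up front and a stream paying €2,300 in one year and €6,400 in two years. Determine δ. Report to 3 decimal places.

Present value of the stream is 2300·δ + 6400·δ². Indifference gives 2300δ + 6400δ² = 4634.04.
That is, 6400δ² + 2300δ − 4634.04 = 0, a quadratic in δ.
The positive root is δ = [−2300 + √(2300² + 4·6400·4634.04)] / (2·6400) = (−2300 + 11132.000)/12800 ≈ 0.690.

δ ≈ 0.690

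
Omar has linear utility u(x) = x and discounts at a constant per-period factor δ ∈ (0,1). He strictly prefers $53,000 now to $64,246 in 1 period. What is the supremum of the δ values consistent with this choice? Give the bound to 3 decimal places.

The preference means 53000 > δ·64246.
Dividing through by 64246 gives δ < 0.82495.

δ < 0.825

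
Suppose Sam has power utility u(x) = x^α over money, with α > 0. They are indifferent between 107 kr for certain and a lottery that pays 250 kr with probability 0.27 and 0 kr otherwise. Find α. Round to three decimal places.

α ≈ 1.543

Since u(0) = 0, the lottery's EU is 0.27·250^α.
Indifference: 107^α = 0.27·250^α, so (107/250)^α = 0.27.
α = ln(0.27) / ln(107/250) = -1.309333/-0.848632 ≈ 1.543.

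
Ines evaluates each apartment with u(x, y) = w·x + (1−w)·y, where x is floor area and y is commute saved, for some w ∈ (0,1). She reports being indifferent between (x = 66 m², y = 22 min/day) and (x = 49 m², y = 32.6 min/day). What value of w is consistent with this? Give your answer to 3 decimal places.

w = 0.384

Equating utilities: w·66 + (1−w)·22 = w·49 + (1−w)·32.6.
w·(66−49) = (1−w)·(32.6−22), i.e. w·17 = (1−w)·10.6.
Hence w = 10.6/(17+10.6) = 10.6/27.6 = 0.384.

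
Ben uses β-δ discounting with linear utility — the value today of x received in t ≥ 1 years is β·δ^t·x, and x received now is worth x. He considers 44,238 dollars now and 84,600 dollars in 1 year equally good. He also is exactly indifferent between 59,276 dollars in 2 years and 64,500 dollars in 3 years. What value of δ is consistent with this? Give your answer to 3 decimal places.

From the later pair, β·δ^2·59276 = β·δ^3·64500; dividing through, δ = 59276/64500 = 0.91901.

δ ≈ 0.919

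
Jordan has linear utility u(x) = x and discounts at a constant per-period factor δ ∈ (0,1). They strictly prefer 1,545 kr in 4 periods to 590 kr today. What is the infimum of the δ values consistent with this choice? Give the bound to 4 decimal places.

δ > 0.7861

Under u(x) = x this choice says 590 < δ^4·1545.
Dividing by 1545: δ^4 > 0.38188. Both sides are positive, so the 4th root keeps the direction.
δ > 0.38188^(1/4) = 0.7861.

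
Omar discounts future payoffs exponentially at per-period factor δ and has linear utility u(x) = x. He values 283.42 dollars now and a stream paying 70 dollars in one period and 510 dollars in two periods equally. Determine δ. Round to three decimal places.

Equating present values: 283.42 = 70δ + 510δ².
Rearranged: 510δ² + 70δ − 283.42 = 0.
The positive root is δ = [−70 + √(70² + 4·510·283.42)] / (2·510) = (−70 + 763.595)/1020 ≈ 0.680.

δ ≈ 0.680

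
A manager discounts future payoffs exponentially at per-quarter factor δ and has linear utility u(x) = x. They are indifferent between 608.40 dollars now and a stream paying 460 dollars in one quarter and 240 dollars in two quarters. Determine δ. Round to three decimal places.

Equating present values: 608.40 = 460δ + 240δ².
That is, 240δ² + 460δ − 608.40 = 0, a quadratic in δ.
By the quadratic formula (taking the positive root), δ = (−460 + √795664.00) / 480 ≈ 0.900.

δ ≈ 0.900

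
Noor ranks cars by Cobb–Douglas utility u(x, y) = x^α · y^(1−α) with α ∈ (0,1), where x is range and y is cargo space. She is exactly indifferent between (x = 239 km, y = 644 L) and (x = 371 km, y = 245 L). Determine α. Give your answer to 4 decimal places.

Set the two utilities equal: 239^α·644^(1−α) = 371^α·245^(1−α).
Taking logs: α·ln 239 + (1−α)·ln 644 = α·ln 371 + (1−α)·ln 245, i.e. α·-0.4397385 = (1−α)·-0.9664405.
With A = -0.4397385 and B = -0.9664405: α·A = (1−α)·B, so α = B/(A+B) = -0.9664405/-1.4061790 ≈ 0.6873.

α ≈ 0.6873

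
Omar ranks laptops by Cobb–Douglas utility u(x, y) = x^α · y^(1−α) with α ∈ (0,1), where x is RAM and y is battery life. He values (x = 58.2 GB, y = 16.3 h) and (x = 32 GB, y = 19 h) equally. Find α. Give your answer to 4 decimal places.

α ≈ 0.2040

Set the two utilities equal: 58.2^α·16.3^(1−α) = 32^α·19^(1−α).
Taking logs: α·ln 58.2 + (1−α)·ln 16.3 = α·ln 32 + (1−α)·ln 19, i.e. α·0.5981495 = (1−α)·0.1532739.
So α/(1−α) = (0.1532739)/(0.5981495) = 0.2562468, and α = 0.2562468/1.2562468 ≈ 0.2040.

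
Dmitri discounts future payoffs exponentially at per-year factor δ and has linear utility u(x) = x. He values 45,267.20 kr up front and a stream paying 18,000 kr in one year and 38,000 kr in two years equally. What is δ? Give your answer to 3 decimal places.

δ ≈ 0.880

The stream is worth 18000δ + 38000δ² today, so 18000δ + 38000δ² = 45267.20.
Rearranged: 38000δ² + 18000δ − 45267.20 = 0.
δ = (−18000 + √(18000² + 4·38000·45267.20)) / (2·38000) = (−18000 + √7204614400.00) / 76000 ≈ 0.880.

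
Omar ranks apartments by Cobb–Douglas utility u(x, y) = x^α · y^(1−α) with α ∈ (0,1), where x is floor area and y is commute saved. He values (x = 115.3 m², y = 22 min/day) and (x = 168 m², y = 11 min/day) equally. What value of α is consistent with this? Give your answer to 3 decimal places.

Set the two utilities equal: 115.3^α·22^(1−α) = 168^α·11^(1−α).
Taking logs: α·ln 115.3 + (1−α)·ln 22 = α·ln 168 + (1−α)·ln 11, i.e. α·-0.376427 = (1−α)·-0.693147.
With A = -0.376427 and B = -0.693147: α·A = (1−α)·B, so α = B/(A+B) = -0.693147/-1.069574 ≈ 0.648.

α ≈ 0.648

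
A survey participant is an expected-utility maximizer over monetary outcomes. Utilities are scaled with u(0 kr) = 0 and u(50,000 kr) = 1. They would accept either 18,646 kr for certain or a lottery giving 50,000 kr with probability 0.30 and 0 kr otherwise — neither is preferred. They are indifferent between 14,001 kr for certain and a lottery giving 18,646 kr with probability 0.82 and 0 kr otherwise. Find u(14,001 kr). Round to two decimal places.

The first gamble pins u(18,646 kr): it must equal 0.30·1 + 0.70·0 = 0.30.
The second indifference gives u(14,001 kr) = 0.82·u(18,646 kr) + 0.18·u(0 kr) = 0.82·0.30 + 0.18·0.00 = 0.2460.

0.25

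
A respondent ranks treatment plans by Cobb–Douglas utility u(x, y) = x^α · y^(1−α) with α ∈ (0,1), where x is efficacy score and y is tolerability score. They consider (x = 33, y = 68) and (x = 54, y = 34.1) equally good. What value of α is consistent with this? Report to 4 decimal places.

α ≈ 0.5836

Indifference: 33^α · 68^(1−α) = 54^α · 34.1^(1−α).
Taking logs: α·ln 33 + (1−α)·ln 68 = α·ln 54 + (1−α)·ln 34.1, i.e. α·-0.4924765 = (1−α)·-0.6902103.
Thus α·(-1.1826868) = -0.6902103, so α = -0.6902103/-1.1826868 ≈ 0.5836.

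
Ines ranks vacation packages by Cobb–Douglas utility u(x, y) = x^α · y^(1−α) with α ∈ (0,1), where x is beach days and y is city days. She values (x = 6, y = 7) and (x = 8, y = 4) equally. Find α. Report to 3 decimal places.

Indifference: 6^α · 7^(1−α) = 8^α · 4^(1−α).
(6/8)^α = (4/7)^(1−α); take logs: α·ln(6/8) = (1−α)·ln(4/7), i.e. α·-0.287682 = (1−α)·-0.559616.
With A = -0.287682 and B = -0.559616: α·A = (1−α)·B, so α = B/(A+B) = -0.559616/-0.847298 ≈ 0.660.

α ≈ 0.660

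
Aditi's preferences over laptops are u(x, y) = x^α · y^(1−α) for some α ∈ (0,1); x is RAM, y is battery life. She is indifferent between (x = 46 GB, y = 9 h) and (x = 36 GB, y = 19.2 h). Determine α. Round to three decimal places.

α ≈ 0.756

The Cobb–Douglas utilities coincide, so 46^α·9^(1−α) = 36^α·19.2^(1−α).
(46/36)^α = (19.2/9)^(1−α); take logs: α·ln(46/36) = (1−α)·ln(19.2/9), i.e. α·0.245122 = (1−α)·0.757686.
So α/(1−α) = (0.757686)/(0.245122) = 3.091057, and α = 3.091057/4.091057 ≈ 0.756.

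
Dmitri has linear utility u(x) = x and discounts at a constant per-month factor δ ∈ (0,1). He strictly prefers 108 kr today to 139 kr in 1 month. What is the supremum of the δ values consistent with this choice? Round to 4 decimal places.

The preference means 108 > δ·139.
So δ < 108/139 = 0.77698.

δ < 0.7770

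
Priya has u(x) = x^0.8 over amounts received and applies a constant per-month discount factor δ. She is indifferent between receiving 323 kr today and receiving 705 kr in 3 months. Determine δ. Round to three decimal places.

δ ≈ 0.812

Indifference means u(323) = δ^3 · u(705), so δ^3 = u(323)/u(705).
With u(x) = x^0.8: δ^3 = 323^0.8/705^0.8 = (323/705)^0.8 = 0.53556.
Taking the cube root: δ = 0.53556^(1/3) ≈ 0.812.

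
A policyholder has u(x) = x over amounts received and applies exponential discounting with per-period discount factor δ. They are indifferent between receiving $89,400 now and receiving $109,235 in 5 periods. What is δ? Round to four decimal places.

δ ≈ 0.9607

Equating discounted utilities: u(89400) = δ^5·u(109235) ⇒ δ^5 = u(89400)/u(109235).
With u(x) = x: δ^5 = 89400/109235 = 0.81842.
So δ = 0.81842^(1/5) ≈ 0.9607.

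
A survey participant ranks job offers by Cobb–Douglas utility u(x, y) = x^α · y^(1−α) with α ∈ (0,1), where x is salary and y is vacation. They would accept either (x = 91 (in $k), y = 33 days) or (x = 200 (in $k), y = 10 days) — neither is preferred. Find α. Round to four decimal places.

α ≈ 0.6026

The Cobb–Douglas utilities coincide, so 91^α·33^(1−α) = 200^α·10^(1−α).
Taking logs: α·ln 91 + (1−α)·ln 33 = α·ln 200 + (1−α)·ln 10, i.e. α·-0.7874579 = (1−α)·-1.1939225.
With A = -0.7874579 and B = -1.1939225: α·A = (1−α)·B, so α = B/(A+B) = -1.1939225/-1.9813804 ≈ 0.6026.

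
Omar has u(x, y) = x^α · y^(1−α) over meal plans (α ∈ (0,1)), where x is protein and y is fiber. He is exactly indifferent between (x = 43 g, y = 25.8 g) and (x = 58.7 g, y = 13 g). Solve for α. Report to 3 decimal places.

α ≈ 0.688

Set the two utilities equal: 43^α·25.8^(1−α) = 58.7^α·13^(1−α).
(43/58.7)^α = (13/25.8)^(1−α); take logs: α·ln(43/58.7) = (1−α)·ln(13/25.8), i.e. α·-0.311240 = (1−α)·-0.685425.
Thus α·(-0.996665) = -0.685425, so α = -0.685425/-0.996665 ≈ 0.688.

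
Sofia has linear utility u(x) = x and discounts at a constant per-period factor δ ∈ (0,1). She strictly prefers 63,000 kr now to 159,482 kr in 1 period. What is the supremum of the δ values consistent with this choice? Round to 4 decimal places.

δ < 0.3950

Under u(x) = x this choice says 63000 > δ·159482.
Dividing through by 159482 gives δ < 0.39503.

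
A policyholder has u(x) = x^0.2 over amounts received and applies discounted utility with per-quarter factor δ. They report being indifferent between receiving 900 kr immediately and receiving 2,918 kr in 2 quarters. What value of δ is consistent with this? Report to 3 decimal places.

δ ≈ 0.889

Equating discounted utilities: u(900) = δ^2·u(2918) ⇒ δ^2 = u(900)/u(2918).
Since u(x) = x^0.2, δ^2 = (900/2918)^0.2 = 0.30843^0.2 = 0.79037.
Taking the square root: δ = 0.79037^(1/2) ≈ 0.889.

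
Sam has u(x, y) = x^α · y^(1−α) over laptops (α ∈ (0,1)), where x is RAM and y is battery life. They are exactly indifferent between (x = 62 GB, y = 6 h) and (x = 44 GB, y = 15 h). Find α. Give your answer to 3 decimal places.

α ≈ 0.728

Set the two utilities equal: 62^α·6^(1−α) = 44^α·15^(1−α).
Taking logs: α·ln 62 + (1−α)·ln 6 = α·ln 44 + (1−α)·ln 15, i.e. α·0.342945 = (1−α)·0.916291.
With A = 0.342945 and B = 0.916291: α·A = (1−α)·B, so α = B/(A+B) = 0.916291/1.259236 ≈ 0.728.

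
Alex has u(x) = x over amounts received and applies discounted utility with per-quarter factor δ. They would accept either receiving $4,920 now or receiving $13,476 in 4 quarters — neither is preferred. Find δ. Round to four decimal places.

The payoff in 4 quarters is discounted by δ^4, so u(4920) = δ^4·u(13476) and δ^4 = u(4920)/u(13476).
With u(x) = x: δ^4 = 4920/13476 = 0.36509.
Hence δ = (0.36509)^(1/4) = 0.777322.

δ ≈ 0.7773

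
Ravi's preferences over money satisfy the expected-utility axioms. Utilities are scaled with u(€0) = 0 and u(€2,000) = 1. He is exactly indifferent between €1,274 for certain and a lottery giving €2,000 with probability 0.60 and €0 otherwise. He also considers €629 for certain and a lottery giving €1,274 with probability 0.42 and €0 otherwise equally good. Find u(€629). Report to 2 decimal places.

0.25

From the first indifference, u(€1,274) = 0.60·u(€2,000) + 0.40·u(€0) = 0.60·1 + 0.40·0 = 0.60.
Then u(€629) = 0.42·u(€1,274) + 0.58·u(€0) = 0.42·0.60 + 0.58·0.00 = 0.2520.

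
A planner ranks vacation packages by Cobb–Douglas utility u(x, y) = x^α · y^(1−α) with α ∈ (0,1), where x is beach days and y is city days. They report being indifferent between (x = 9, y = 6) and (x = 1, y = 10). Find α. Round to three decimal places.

Set the two utilities equal: 9^α·6^(1−α) = 1^α·10^(1−α).
(9/1)^α = (10/6)^(1−α); take logs: α·ln(9/1) = (1−α)·ln(10/6), i.e. α·2.197225 = (1−α)·0.510826.
Thus α·(2.708051) = 0.510826, so α = 0.510826/2.708051 ≈ 0.189.

α ≈ 0.189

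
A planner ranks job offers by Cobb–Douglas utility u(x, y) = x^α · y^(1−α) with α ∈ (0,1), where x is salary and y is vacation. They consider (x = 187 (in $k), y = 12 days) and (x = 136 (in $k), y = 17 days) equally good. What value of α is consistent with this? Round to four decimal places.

α ≈ 0.5224

Indifference: 187^α · 12^(1−α) = 136^α · 17^(1−α).
Taking logs: α·ln 187 + (1−α)·ln 12 = α·ln 136 + (1−α)·ln 17, i.e. α·0.3184537 = (1−α)·0.3483067.
So α/(1−α) = (0.3483067)/(0.3184537) = 1.0937436, and α = 1.0937436/2.0937436 ≈ 0.5224.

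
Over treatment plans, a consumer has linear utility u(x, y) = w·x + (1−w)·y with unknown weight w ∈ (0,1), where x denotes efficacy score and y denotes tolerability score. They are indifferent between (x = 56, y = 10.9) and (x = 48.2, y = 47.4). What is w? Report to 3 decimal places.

u(56,10.9) = u(48.2,47.4) means w·56 + (1−w)·10.9 = w·48.2 + (1−w)·47.4.
w·(56−48.2) = (1−w)·(47.4−10.9), i.e. w·7.8 = (1−w)·36.5.
The marginal rate of substitution is 36.5/7.8, so w = 36.5/(7.8+36.5) = 0.824.

w = 0.824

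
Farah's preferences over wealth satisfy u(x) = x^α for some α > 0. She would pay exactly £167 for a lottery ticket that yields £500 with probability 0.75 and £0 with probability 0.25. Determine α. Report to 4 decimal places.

Since u(0) = 0, the lottery's EU is 0.75·500^α.
Setting u(167) equal to that: 167^α = 0.75·500^α ⇒ (167/500)^α = 0.75.
α = ln(0.75) / ln(167/500) = -0.2876821/-1.0966143 ≈ 0.2623.

α ≈ 0.2623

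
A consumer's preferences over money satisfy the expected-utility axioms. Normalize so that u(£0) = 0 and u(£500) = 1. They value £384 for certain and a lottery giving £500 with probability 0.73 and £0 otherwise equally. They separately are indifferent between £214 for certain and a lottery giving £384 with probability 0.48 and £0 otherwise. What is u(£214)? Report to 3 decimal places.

First, u(£384) = 0.73·u(£500) + 0.27·u(£0) = 0.73.
Then u(£214) = 0.48·u(£384) + 0.52·u(£0) = 0.48·0.73 + 0.52·0.00 = 0.3504.

0.350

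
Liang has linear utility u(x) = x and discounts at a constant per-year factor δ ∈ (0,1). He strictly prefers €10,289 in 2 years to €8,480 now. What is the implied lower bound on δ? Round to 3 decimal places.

δ > 0.908

Comparing present values: 8480 < δ^2·10289.
Hence δ^2 > 8480/10289 = 0.82418, and x ↦ x^(1/2) is increasing on (0,∞).
δ > 0.82418^(1/2) = 0.908.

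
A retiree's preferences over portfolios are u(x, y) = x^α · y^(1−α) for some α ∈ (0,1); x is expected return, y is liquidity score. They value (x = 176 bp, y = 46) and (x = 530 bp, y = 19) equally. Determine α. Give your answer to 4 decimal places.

α ≈ 0.4451

Indifference: 176^α · 46^(1−α) = 530^α · 19^(1−α).
(176/530)^α = (19/46)^(1−α); take logs: α·ln(176/530) = (1−α)·ln(19/46), i.e. α·-1.1023930 = (1−α)·-0.8842024.
With A = -1.1023930 and B = -0.8842024: α·A = (1−α)·B, so α = B/(A+B) = -0.8842024/-1.9865954 ≈ 0.4451.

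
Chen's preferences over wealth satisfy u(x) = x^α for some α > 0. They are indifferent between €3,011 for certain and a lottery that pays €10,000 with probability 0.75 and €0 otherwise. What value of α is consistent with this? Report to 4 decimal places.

α ≈ 0.2397

The lottery's expected utility is 0.75·u(10000) + 0.25·u(0) = 0.75·10000^α (since u(0) = 0 for α > 0).
Setting u(3011) equal to that: 3011^α = 0.75·10000^α ⇒ (3011/10000)^α = 0.75.
Take logs: α = ln 0.75 / ln(3011/10000) ≈ 0.239673.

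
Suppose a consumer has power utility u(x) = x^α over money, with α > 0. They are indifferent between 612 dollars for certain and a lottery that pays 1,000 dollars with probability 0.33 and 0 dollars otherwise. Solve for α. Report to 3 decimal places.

EU(lottery) = 0.33·1000^α + 0.67·0 = 0.33·1000^α.
Equating: 612^α = 0.33·1000^α, i.e. 0.6120^α = 0.33.
Taking logs: α·ln(612/1000) = ln(0.33), so α = -1.108663 / -0.491023 ≈ 2.258.

α ≈ 2.258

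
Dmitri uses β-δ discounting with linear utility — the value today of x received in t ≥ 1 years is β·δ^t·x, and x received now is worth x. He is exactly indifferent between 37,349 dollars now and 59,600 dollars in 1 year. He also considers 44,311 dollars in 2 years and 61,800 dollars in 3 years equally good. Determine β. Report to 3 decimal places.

From the later pair, β·δ^2·44311 = β·δ^3·61800; dividing through, δ = 44311/61800 = 0.71701.
The first indifference: 37349 = β·δ·59600, so β = 37349/(δ·59600) = 37349/(0.71701·59600) ≈ 0.874.

β ≈ 0.874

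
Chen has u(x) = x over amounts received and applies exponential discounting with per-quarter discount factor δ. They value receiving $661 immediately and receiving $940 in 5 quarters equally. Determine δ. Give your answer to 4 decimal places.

δ ≈ 0.9320

Indifference means u(661) = δ^5 · u(940), so δ^5 = u(661)/u(940).
With u(x) = x: δ^5 = 661/940 = 0.70319.
So δ = 0.70319^(1/5) ≈ 0.9320.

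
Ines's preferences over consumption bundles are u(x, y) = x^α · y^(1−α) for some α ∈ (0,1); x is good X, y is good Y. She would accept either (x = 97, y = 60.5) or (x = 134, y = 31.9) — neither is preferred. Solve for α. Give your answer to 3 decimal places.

The Cobb–Douglas utilities coincide, so 97^α·60.5^(1−α) = 134^α·31.9^(1−α).
Rearrange to (97/134)^α = (31.9/60.5)^(1−α) and take logs: α·-0.323129 = (1−α)·-0.640037.
So α/(1−α) = (-0.640037)/(-0.323129) = 1.980748, and α = 1.980748/2.980748 ≈ 0.665.

α ≈ 0.665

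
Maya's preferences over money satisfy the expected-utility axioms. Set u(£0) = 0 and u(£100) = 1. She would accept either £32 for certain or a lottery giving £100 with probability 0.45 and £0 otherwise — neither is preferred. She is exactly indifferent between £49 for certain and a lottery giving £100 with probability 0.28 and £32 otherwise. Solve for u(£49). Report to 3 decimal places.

0.604

The first gamble pins u(£32): it must equal 0.45·1 + 0.55·0 = 0.45.
The second indifference gives u(£49) = 0.28·u(£100) + 0.72·u(£32) = 0.28·1.00 + 0.72·0.45 = 0.6040.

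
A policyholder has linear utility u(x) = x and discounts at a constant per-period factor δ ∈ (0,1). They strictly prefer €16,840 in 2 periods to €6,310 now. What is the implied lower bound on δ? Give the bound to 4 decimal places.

δ > 0.6121

Under u(x) = x this choice says 6310 < δ^2·16840.
Hence δ^2 > 6310/16840 = 0.37470, and x ↦ x^(1/2) is increasing on (0,∞).
δ > (6310/16840)^(1/2) ≈ 0.6121.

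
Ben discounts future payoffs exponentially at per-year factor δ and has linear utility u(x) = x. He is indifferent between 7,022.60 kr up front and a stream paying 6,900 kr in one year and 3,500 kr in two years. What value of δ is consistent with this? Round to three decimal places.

δ ≈ 0.740

Present value of the stream is 6900·δ + 3500·δ². Indifference gives 6900δ + 3500δ² = 7022.60.
Rearranged: 3500δ² + 6900δ − 7022.60 = 0.
The positive root is δ = [−6900 + √(6900² + 4·3500·7022.60)] / (2·3500) = (−6900 + 12080.000)/7000 ≈ 0.740.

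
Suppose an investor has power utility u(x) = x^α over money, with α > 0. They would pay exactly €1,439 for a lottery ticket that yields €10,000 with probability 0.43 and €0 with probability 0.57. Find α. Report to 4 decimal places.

The lottery's expected utility is 0.43·u(10000) + 0.57·u(0) = 0.43·10000^α (since u(0) = 0 for α > 0).
Equating: 1439^α = 0.43·10000^α, i.e. 0.1439^α = 0.43.
Take logs: α = ln 0.43 / ln(1439/10000) ≈ 0.435342.

α ≈ 0.4353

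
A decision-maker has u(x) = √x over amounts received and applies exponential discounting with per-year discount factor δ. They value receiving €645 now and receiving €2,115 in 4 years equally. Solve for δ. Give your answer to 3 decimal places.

δ ≈ 0.862

The payoff in 4 years is discounted by δ^4, so u(645) = δ^4·u(2115) and δ^4 = u(645)/u(2115).
Since u(x) = √x, δ^4 = √(645/2115) = 0.55224.
Taking the 4th root: δ = 0.55224^(1/4) ≈ 0.862.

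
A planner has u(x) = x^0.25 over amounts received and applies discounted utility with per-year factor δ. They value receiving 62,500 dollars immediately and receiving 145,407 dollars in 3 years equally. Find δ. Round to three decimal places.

Indifference means u(62500) = δ^3 · u(145407), so δ^3 = u(62500)/u(145407).
Since u(x) = x^0.25, δ^3 = (62500/145407)^0.25 = 0.42983^0.25 = 0.80970.
Taking the cube root: δ = 0.80970^(1/3) ≈ 0.932.

δ ≈ 0.932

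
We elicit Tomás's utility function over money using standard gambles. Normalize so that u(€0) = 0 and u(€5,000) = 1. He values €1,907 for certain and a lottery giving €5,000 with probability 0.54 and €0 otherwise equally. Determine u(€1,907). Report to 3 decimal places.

0.540

u(€1,907) equals the lottery's expected utility: 0.54·1 + 0.46·0 = 0.54.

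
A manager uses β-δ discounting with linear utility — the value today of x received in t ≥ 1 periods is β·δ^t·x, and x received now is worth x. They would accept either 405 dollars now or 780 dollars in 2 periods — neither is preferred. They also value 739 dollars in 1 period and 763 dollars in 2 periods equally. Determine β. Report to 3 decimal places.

From the later pair, β·δ^1·739 = β·δ^2·763; dividing through, δ = 739/763 = 0.96855.
Now use the now-vs-future pair: 405 = β·δ^2·780 gives β = 405/(0.93808·780) ≈ 0.554.

β ≈ 0.554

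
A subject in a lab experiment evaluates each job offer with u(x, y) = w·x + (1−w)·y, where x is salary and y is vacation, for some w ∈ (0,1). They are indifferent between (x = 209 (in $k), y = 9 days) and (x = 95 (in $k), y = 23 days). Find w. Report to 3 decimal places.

w = 0.109

Equating utilities: w·209 + (1−w)·9 = w·95 + (1−w)·23.
Rearranging, 114·w − 14·(1−w) = 0.
The marginal rate of substitution is 14/114, so w = 14/(114+14) = 0.109.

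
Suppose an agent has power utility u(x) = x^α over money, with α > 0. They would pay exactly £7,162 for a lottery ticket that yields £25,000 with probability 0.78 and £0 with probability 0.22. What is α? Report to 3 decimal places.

The lottery's expected utility is 0.78·u(25000) + 0.22·u(0) = 0.78·25000^α (since u(0) = 0 for α > 0).
Equating: 7162^α = 0.78·25000^α, i.e. 0.2865^α = 0.78.
α = ln(0.78) / ln(7162/25000) = -0.248461/-1.250087 ≈ 0.199.

α ≈ 0.199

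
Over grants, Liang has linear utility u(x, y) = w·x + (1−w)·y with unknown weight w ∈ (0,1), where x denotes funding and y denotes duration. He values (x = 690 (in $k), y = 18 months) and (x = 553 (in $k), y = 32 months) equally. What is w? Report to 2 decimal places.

w = 0.09

Indifference: w·690 + (1−w)·18 = w·553 + (1−w)·32.
Collecting terms: w·137 = (1−w)·14.
Hence w = 14/(137+14) = 14/151 = 0.09.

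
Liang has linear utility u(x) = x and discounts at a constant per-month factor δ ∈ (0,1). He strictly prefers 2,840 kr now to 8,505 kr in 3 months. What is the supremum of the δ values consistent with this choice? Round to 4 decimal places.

δ < 0.6938

Under u(x) = x this choice says 2840 > δ^3·8505.
Hence δ^3 < 2840/8505 = 0.33392, and x ↦ x^(1/3) is increasing on (0,∞).
δ < (2840/8505)^(1/3) ≈ 0.6938.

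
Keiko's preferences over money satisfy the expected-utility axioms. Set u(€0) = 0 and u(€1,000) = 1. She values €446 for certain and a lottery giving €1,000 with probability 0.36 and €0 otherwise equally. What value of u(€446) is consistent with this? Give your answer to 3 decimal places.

u(€446) equals the lottery's expected utility: 0.36·1 + 0.64·0 = 0.36.

0.360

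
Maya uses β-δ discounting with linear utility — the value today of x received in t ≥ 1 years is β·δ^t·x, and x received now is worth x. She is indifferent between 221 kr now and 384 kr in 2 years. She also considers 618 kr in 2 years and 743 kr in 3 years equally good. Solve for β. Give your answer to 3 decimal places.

From the later pair, β·δ^2·618 = β·δ^3·743; dividing through, δ = 618/743 = 0.83176.
Now use the now-vs-future pair: 221 = β·δ^2·384 gives β = 221/(0.69183·384) ≈ 0.832.

β ≈ 0.832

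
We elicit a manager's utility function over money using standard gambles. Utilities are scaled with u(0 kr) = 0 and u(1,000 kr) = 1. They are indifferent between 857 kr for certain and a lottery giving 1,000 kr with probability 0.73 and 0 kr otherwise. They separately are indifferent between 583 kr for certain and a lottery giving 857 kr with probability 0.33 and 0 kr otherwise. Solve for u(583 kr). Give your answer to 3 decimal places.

0.241

The first gamble pins u(857 kr): it must equal 0.73·1 + 0.27·0 = 0.73.
Chaining: u(583 kr) = 0.33·0.73 + 0.67·0.00 = 0.2409.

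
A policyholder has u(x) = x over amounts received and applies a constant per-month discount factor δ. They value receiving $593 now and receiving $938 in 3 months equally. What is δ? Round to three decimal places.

δ ≈ 0.858

The payoff in 3 months is discounted by δ^3, so u(593) = δ^3·u(938) and δ^3 = u(593)/u(938).
With u(x) = x: δ^3 = 593/938 = 0.63220.
So δ = 0.63220^(1/3) ≈ 0.858.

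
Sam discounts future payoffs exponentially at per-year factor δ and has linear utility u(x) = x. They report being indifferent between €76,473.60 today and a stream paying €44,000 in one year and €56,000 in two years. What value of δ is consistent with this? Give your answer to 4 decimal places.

Present value of the stream is 44000·δ + 56000·δ². Indifference gives 44000δ + 56000δ² = 76473.60.
Rearranged: 56000δ² + 44000δ − 76473.60 = 0.
By the quadratic formula (taking the positive root), δ = (−44000 + √19066086400.00) / 112000 ≈ 0.8400.

δ ≈ 0.8400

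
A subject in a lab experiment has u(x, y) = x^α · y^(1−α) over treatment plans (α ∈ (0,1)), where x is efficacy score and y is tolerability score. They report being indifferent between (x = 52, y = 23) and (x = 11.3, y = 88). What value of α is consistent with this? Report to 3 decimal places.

The Cobb–Douglas utilities coincide, so 52^α·23^(1−α) = 11.3^α·88^(1−α).
Taking logs: α·ln 52 + (1−α)·ln 23 = α·ln 11.3 + (1−α)·ln 88, i.e. α·1.526441 = (1−α)·1.341843.
Thus α·(2.868284) = 1.341843, so α = 1.341843/2.868284 ≈ 0.468.

α ≈ 0.468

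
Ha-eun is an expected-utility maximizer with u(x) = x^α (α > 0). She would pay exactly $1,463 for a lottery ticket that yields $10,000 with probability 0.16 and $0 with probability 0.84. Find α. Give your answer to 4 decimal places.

The lottery's expected utility is 0.16·u(10000) + 0.84·u(0) = 0.16·10000^α (since u(0) = 0 for α > 0).
Equating: 1463^α = 0.16·10000^α, i.e. 0.1463^α = 0.16.
Taking logs: α·ln(1463/10000) = ln(0.16), so α = -1.8325815 / -1.9220960 ≈ 0.9534.

α ≈ 0.9534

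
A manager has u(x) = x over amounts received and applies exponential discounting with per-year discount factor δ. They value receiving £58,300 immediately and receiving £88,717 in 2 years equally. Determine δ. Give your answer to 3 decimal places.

Indifference means u(58300) = δ^2 · u(88717), so δ^2 = u(58300)/u(88717).
With u(x) = x: δ^2 = 58300/88717 = 0.65715.
So δ = 0.65715^(1/2) ≈ 0.811.

δ ≈ 0.811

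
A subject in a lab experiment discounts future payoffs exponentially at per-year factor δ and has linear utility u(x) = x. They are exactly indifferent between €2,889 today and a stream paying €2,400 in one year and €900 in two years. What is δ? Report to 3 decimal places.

δ ≈ 0.900

Equating present values: 2889 = 2400δ + 900δ².
So 900δ² + 2400δ − 2889 = 0.
By the quadratic formula (taking the positive root), δ = (−2400 + √16160400.00) / 1800 ≈ 0.900.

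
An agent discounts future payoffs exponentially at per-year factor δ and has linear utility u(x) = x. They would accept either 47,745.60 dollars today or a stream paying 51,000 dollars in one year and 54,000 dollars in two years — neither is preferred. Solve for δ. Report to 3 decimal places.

Equating present values: 47745.60 = 51000δ + 54000δ².
So 54000δ² + 51000δ − 47745.60 = 0.
The positive root is δ = [−51000 + √(51000² + 4·54000·47745.60)] / (2·54000) = (−51000 + 113640.000)/108000 ≈ 0.580.

δ ≈ 0.580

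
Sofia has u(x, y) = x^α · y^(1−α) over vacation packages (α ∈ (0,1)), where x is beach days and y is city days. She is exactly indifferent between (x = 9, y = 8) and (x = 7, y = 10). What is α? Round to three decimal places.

Set the two utilities equal: 9^α·8^(1−α) = 7^α·10^(1−α).
Rearrange to (9/7)^α = (10/8)^(1−α) and take logs: α·0.251314 = (1−α)·0.223144.
Thus α·(0.474458) = 0.223144, so α = 0.223144/0.474458 ≈ 0.470.

α ≈ 0.470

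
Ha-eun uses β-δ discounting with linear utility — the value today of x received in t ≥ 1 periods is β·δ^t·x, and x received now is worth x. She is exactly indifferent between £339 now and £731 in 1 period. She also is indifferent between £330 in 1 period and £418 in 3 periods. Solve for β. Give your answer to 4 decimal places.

From the later pair, β·δ^1·330 = β·δ^3·418; dividing through, δ^2 = 330/418 = 0.78947, so δ = 0.88852.
Substituting δ into 339 = β·δ·731: β = 339/(649.511) ≈ 0.5219.

β ≈ 0.5219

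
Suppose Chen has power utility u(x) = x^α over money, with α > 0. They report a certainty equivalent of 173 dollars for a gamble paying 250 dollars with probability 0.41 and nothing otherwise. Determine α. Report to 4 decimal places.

The lottery's expected utility is 0.41·u(250) + 0.59·u(0) = 0.41·250^α (since u(0) = 0 for α > 0).
Setting u(173) equal to that: 173^α = 0.41·250^α ⇒ (173/250)^α = 0.41.
Taking logs: α·ln(173/250) = ln(0.41), so α = -0.8915981 / -0.3681693 ≈ 2.4217.

α ≈ 2.4217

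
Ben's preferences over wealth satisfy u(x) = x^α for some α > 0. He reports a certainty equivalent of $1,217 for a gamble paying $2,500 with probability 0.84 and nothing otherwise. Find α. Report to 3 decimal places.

α ≈ 0.242

Since u(0) = 0, the lottery's EU is 0.84·2500^α.
Indifference: 1217^α = 0.84·2500^α, so (1217/2500)^α = 0.84.
Take logs: α = ln 0.84 / ln(1217/2500) ≈ 0.24219.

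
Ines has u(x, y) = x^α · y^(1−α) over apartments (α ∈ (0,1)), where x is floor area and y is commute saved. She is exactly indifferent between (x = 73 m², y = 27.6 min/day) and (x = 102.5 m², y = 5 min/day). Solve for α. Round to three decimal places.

α ≈ 0.834

Set the two utilities equal: 73^α·27.6^(1−α) = 102.5^α·5^(1−α).
Taking logs: α·ln 73 + (1−α)·ln 27.6 = α·ln 102.5 + (1−α)·ln 5, i.e. α·-0.339403 = (1−α)·-1.708378.
Thus α·(-2.047781) = -1.708378, so α = -1.708378/-2.047781 ≈ 0.834.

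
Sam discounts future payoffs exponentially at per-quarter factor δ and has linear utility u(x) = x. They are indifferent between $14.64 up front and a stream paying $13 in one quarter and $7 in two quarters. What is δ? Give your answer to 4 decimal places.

Present value of the stream is 13·δ + 7·δ². Indifference gives 13δ + 7δ² = 14.64.
That is, 7δ² + 13δ − 14.64 = 0, a quadratic in δ.
The positive root is δ = [−13 + √(13² + 4·7·14.64)] / (2·7) = (−13 + 24.061)/14 ≈ 0.7901.

δ ≈ 0.7901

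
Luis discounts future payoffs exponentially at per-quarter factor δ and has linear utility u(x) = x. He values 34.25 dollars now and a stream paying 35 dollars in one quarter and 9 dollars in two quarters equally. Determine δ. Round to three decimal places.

δ ≈ 0.810

The stream is worth 35δ + 9δ² today, so 35δ + 9δ² = 34.25.
So 9δ² + 35δ − 34.25 = 0.
The positive root is δ = [−35 + √(35² + 4·9·34.25)] / (2·9) = (−35 + 49.578)/18 ≈ 0.810.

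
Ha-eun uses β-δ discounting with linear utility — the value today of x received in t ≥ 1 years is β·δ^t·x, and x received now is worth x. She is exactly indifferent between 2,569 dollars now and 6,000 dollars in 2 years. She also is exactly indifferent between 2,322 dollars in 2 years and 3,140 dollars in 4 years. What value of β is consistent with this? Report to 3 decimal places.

β ≈ 0.579

Both payoffs in the second observation are in the future, so β drops out: δ^2·2322 = δ^4·3140 ⇒ δ^2 = 2322/3140 = 0.73949, so δ = 0.85994.
The first indifference: 2569 = β·δ^2·6000, so β = 2569/(δ^2·6000) = 2569/(0.73949·6000) ≈ 0.579.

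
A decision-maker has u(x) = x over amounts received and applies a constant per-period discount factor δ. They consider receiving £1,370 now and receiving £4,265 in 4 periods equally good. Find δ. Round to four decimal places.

Indifference means u(1370) = δ^4 · u(4265), so δ^4 = u(1370)/u(4265).
With u(x) = x: δ^4 = 1370/4265 = 0.32122.
Taking the 4th root: δ = 0.32122^(1/4) ≈ 0.7528.

δ ≈ 0.7528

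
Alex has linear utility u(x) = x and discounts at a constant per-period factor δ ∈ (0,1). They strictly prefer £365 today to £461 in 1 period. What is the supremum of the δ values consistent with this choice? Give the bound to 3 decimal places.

δ < 0.792

The preference means 365 > δ·461.
So δ < 365/461 = 0.79176.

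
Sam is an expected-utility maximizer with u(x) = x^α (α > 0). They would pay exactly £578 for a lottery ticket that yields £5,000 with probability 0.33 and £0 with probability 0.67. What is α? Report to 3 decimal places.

α ≈ 0.514

EU(lottery) = 0.33·5000^α + 0.67·0 = 0.33·5000^α.
Indifference: 578^α = 0.33·5000^α, so (578/5000)^α = 0.33.
Take logs: α = ln 0.33 / ln(578/5000) ≈ 0.51384.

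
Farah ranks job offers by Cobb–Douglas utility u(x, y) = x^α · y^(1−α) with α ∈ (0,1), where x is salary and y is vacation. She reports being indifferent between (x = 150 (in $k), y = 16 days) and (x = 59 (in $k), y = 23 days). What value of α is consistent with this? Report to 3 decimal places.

Indifference: 150^α · 16^(1−α) = 59^α · 23^(1−α).
(150/59)^α = (23/16)^(1−α); take logs: α·ln(150/59) = (1−α)·ln(23/16), i.e. α·0.933098 = (1−α)·0.362905.
Thus α·(1.296003) = 0.362905, so α = 0.362905/1.296003 ≈ 0.280.

α ≈ 0.280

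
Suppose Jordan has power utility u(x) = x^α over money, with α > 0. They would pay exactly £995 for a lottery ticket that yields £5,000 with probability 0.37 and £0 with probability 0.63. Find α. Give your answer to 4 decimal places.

α ≈ 0.6158

The lottery's expected utility is 0.37·u(5000) + 0.63·u(0) = 0.37·5000^α (since u(0) = 0 for α > 0).
Indifference: 995^α = 0.37·5000^α, so (995/5000)^α = 0.37.
α = ln(0.37) / ln(995/5000) = -0.9942523/-1.6144505 ≈ 0.6158.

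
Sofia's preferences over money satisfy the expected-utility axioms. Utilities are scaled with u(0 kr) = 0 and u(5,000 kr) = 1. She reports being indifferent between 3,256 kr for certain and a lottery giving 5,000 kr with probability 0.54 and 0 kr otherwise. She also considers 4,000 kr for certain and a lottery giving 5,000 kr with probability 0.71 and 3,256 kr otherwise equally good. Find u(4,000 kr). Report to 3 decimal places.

0.867

From the first indifference, u(3,256 kr) = 0.54·u(5,000 kr) + 0.46·u(0 kr) = 0.54·1 + 0.46·0 = 0.54.
Chaining: u(4,000 kr) = 0.71·1.00 + 0.29·0.54 = 0.8666.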